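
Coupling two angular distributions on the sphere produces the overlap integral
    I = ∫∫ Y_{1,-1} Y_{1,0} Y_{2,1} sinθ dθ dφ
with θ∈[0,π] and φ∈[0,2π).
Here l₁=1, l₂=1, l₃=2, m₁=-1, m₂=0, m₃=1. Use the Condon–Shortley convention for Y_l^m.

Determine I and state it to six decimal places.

-0.218510

Rules hold: Σm=0, L=4 even, 0≤2≤2.
N = 3·3·5 = 45
Δ = 0!·2!·2!/5! = 1/30
Racah Σ t=0..0: t=0:+1/1 = 1/1
⇒ 3j(1 1 2; 0 0 0)² = 2/15, sgn +1
Racah Σ t=0..0: t=0:+1/2 = 1/2
⇒ 3j(1 1 2; -1 0 1)² = 1/10, sgn -1
4πI² = N·(3j₀)²·(3jₘ)² = 3/5
I = -1·√(0.6/4π) = -0.21850969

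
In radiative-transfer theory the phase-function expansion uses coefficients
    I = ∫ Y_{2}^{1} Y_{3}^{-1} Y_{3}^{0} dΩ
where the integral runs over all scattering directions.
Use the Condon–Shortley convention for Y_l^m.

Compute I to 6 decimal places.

-0.059471

m-sum 0 ✓  L=8 even ✓  1≤3≤5 ✓
Π(2lᵢ+1) = 5×7×7 = 245
triangle coeff Δ(2,3,3) = 1/3780
Σ_t [0,2]: t=0:+1/24 t=1:−1/4 t=2:+1/24 = -1/6
(3j)²=4/105 [(2 3 3; 0 0 0)], sign=+1
Σ_t [0,1]: t=0:+1/8 t=1:−1/12 = 1/24
(3j)²=1/210 [(2 3 3; 1 -1 0)], sign=-1
⇒ 4πI² = 2/45
I = (-1)√(2/45/(4π)) = -0.05947080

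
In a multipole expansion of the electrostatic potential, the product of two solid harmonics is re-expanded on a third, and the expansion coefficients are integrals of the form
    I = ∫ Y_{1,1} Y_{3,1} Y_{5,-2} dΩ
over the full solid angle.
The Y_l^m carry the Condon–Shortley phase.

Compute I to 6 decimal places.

l₃=5 ∉ [2,4] — triangle fails ⇒ I = 0

0.000000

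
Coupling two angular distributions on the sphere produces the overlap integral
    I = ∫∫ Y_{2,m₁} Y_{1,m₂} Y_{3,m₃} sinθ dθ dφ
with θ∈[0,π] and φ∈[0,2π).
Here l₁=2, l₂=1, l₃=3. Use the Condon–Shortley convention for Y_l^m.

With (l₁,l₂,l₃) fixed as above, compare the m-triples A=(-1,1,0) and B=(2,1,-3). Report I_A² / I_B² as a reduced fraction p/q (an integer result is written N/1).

Same 2,1,3: normalisation and zero-m 3j drop out of the ratio.
A: Δ: 0! 4! 2! / 7! → 1/105; sum: t=0:+1/12 = 1/12; 3j²(2 1 3; -1 1 0) = Δ·Π!·Σ² = 1/35  (sign -1)
B: Δ: 0! 4! 2! / 7! → 1/105; sum: t=0:+1/48 = 1/48; 3j²(2 1 3; 2 1 -3) = Δ·Π!·Σ² = 1/7  (sign +1)
I_A²/I_B² = (1/35)/(1/7) = 1/5

1/5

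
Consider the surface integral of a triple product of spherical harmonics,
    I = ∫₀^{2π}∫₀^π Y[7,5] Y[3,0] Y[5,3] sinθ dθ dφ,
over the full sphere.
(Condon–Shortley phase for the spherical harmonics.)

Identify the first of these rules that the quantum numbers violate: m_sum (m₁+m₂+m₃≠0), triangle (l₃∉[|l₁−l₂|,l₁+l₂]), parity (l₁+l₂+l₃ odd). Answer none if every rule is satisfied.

m_sum

Σmᵢ = 8  ✗
l₃∈[|l₁−l₂|,l₁+l₂]=[4,10], have l₃=5
Σlᵢ = 15 ⇒ odd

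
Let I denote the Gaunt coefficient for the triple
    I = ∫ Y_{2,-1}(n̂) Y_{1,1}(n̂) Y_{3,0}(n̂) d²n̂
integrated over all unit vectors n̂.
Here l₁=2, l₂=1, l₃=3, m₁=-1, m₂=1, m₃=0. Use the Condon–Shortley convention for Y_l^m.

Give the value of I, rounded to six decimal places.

m-sum 0 ✓  L=6 even ✓  1≤3≤3 ✓
Π(2lᵢ+1) = 5×3×7 = 105
triangle coeff Δ(2,1,3) = 1/105
Σ_t [0,0]: t=0:+1/4 = 1/4
(3j)²=3/35 [(2 1 3; 0 0 0)], sign=-1
Σ_t [0,0]: t=0:+1/12 = 1/12
(3j)²=1/35 [(2 1 3; -1 1 0)], sign=-1
⇒ 4πI² = 9/35
I = (+1)√(9/35/(4π)) = 0.14304817

0.143048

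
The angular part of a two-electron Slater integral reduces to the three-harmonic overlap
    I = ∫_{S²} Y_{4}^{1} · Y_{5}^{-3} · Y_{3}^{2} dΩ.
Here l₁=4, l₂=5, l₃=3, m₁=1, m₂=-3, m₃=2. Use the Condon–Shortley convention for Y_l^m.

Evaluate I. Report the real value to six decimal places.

-0.035836

Checks pass: Σm=0; 12 even; l₃=3∈[1,9].
(2·4+1)(2·5+1)(2·3+1) = 693
Δ: 6! 2! 4! / 13! → 1/180180
sum: t=2:+1/576 t=3:−1/144 t=4:+1/576 = -1/288
3j²(4 5 3; 0 0 0) = Δ·Π!·Σ² = 20/1001  (sign +1)
sum: t=1:−1/1440 t=2:+1/1152 = 1/5760
3j²(4 5 3; 1 -3 2) = Δ·Π!·Σ² = 1/858  (sign -1)
combine: 4πI² = 693·20/1001·1/858 = 30/1859
take √, sign -1: I = -0.03583571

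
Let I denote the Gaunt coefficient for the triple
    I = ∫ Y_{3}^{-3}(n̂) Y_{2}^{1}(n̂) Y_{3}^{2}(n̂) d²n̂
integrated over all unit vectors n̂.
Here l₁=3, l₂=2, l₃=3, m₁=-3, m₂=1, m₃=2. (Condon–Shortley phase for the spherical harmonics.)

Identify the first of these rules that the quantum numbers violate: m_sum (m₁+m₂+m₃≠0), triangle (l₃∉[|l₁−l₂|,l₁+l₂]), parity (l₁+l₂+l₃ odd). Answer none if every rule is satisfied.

none

azimuthal sum: -3 + 1 + 2 = 0  ✓
1 ≤ 3 ≤ 5 (triangle on l)  ✓
L = 3 + 2 + 3 = 8 (even)  ✓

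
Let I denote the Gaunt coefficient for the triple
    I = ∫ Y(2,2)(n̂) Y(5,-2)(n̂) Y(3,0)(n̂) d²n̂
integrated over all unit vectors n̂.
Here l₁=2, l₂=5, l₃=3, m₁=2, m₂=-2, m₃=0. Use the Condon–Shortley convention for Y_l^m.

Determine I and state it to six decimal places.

0.141758

m-sum 0 ✓  L=10 even ✓  3≤3≤7 ✓
Π(2lᵢ+1) = 5×11×7 = 385
triangle coeff Δ(2,5,3) = 1/2310
Σ_t [2,2]: t=2:+1/144 = 1/144
(3j)²=10/231 [(2 5 3; 0 0 0)], sign=-1
Σ_t [0,0]: t=0:+1/864 = 1/864
(3j)²=1/66 [(2 5 3; 2 -2 0)], sign=-1
⇒ 4πI² = 25/99
I = (+1)√(25/99/(4π)) = 0.14175797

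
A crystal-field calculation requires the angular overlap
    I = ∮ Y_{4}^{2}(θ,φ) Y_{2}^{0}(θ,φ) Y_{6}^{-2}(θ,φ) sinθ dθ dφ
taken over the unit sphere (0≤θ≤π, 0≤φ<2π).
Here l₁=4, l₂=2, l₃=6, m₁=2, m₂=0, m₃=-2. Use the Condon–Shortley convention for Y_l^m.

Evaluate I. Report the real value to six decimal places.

Checks pass: Σm=0; 12 even; l₃=6∈[2,6].
(2·4+1)(2·2+1)(2·6+1) = 585
Δ: 0! 8! 4! / 13! → 1/6435
sum: t=0:+1/2304 = 1/2304
3j²(4 2 6; 0 0 0) = Δ·Π!·Σ² = 5/143  (sign +1)
sum: t=0:+1/5760 = 1/5760
3j²(4 2 6; 2 0 -2) = Δ·Π!·Σ² = 56/2145  (sign +1)
combine: 4πI² = 585·5/143·56/2145 = 840/1573
take √, sign +1: I = 0.20614383

0.206144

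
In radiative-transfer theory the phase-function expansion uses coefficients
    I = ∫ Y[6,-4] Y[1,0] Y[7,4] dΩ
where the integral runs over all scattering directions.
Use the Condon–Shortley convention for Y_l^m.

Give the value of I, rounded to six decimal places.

0.201000

m-sum 0 ✓  L=14 even ✓  5≤7≤7 ✓
Π(2lᵢ+1) = 13×3×15 = 585
triangle coeff Δ(6,1,7) = 1/1365
Σ_t [0,0]: t=0:+1/518400 = 1/518400
(3j)²=7/195 [(6 1 7; 0 0 0)], sign=-1
Σ_t [0,0]: t=0:+1/7257600 = 1/7257600
(3j)²=11/455 [(6 1 7; -4 0 4)], sign=-1
⇒ 4πI² = 33/65
I = (+1)√(33/65/(4π)) = 0.20099968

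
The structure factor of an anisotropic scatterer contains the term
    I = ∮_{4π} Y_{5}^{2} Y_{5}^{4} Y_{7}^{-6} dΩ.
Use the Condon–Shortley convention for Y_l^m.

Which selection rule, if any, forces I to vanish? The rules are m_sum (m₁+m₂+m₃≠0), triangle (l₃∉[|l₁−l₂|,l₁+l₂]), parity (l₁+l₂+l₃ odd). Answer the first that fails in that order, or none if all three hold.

Σmᵢ = 0  ✓
l₃∈[|l₁−l₂|,l₁+l₂]=[0,10], have l₃=7  ✓
Σlᵢ = 17 ⇒ odd  ✗

parity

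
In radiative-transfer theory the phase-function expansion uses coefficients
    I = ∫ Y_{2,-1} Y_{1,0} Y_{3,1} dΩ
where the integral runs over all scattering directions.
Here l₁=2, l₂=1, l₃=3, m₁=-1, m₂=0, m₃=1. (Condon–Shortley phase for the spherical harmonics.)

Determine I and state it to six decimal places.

m-sum 0 ✓  L=6 even ✓  1≤3≤3 ✓
Π(2lᵢ+1) = 5×3×7 = 105
triangle coeff Δ(2,1,3) = 1/105
Σ_t [0,0]: t=0:+1/4 = 1/4
(3j)²=3/35 [(2 1 3; 0 0 0)], sign=-1
Σ_t [0,0]: t=0:+1/6 = 1/6
(3j)²=8/105 [(2 1 3; -1 0 1)], sign=+1
⇒ 4πI² = 24/35
I = (-1)√(24/35/(4π)) = -0.23359668

-0.233597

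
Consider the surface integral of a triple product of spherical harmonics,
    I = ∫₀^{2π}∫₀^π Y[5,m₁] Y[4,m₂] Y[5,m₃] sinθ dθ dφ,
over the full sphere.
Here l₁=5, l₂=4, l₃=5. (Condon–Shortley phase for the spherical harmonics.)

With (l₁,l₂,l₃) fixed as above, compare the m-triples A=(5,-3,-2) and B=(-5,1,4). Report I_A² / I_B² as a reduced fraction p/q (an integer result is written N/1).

7/12

l's match ⇒ only the (l;m) 3-j factors differ between A and B.
A: triangle coeff Δ(5,4,5) = 1/3153150; Σ_t [0,0]: t=0:+1/103680 = 1/103680; (3j)²=7/429 [(5 4 5; 5 -3 -2)], sign=-1
B: triangle coeff Δ(5,4,5) = 1/3153150; Σ_t [4,4]: t=4:+1/103680 = 1/103680; (3j)²=4/143 [(5 4 5; -5 1 4)], sign=-1
I_A²/I_B² = (7/429)/(4/143) = 7/12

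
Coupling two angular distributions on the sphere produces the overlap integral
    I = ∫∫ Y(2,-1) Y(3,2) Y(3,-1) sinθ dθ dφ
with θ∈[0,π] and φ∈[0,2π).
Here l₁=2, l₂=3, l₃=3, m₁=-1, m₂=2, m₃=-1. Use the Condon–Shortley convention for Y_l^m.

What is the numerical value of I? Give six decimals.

m-sum 0 ✓  L=8 even ✓  1≤3≤5 ✓
Π(2lᵢ+1) = 5×7×7 = 245
triangle coeff Δ(2,3,3) = 1/3780
Σ_t [0,2]: t=0:+1/24 t=1:−1/4 t=2:+1/24 = -1/6
(3j)²=4/105 [(2 3 3; 0 0 0)], sign=+1
Σ_t [1,2]: t=1:−1/48 t=2:+1/12 = 1/16
(3j)²=1/28 [(2 3 3; -1 2 -1)], sign=+1
⇒ 4πI² = 1/3
I = (+1)√(1/3/(4π)) = 0.16286750

0.162868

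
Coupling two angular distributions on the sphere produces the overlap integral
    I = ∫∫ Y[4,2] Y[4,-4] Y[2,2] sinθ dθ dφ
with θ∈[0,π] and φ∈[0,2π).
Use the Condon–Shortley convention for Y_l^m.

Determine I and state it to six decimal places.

-0.106180

Checks pass: Σm=0; 10 even; l₃=2∈[0,8].
(2·4+1)(2·4+1)(2·2+1) = 405
Δ: 6! 2! 2! / 11! → 1/13860
sum: t=2:+1/192 t=3:−1/36 t=4:+1/192 = -5/288
3j²(4 4 2; 0 0 0) = Δ·Π!·Σ² = 20/693  (sign -1)
sum: t=0:+1/2880 = 1/2880
3j²(4 4 2; 2 -4 2) = Δ·Π!·Σ² = 2/165  (sign +1)
combine: 4πI² = 405·20/693·2/165 = 120/847
take √, sign -1: I = -0.10618031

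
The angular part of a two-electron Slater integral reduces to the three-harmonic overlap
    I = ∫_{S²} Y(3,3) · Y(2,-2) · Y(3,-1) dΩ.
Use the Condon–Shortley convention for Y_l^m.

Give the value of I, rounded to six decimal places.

m-sum 0 ✓  L=8 even ✓  1≤3≤5 ✓
Π(2lᵢ+1) = 7×5×7 = 245
triangle coeff Δ(3,2,3) = 1/3780
Σ_t [0,2]: t=0:+1/24 t=1:−1/4 t=2:+1/24 = -1/6
(3j)²=4/105 [(3 2 3; 0 0 0)], sign=+1
Σ_t [0,0]: t=0:+1/96 = 1/96
(3j)²=1/42 [(3 2 3; 3 -2 -1)], sign=+1
⇒ 4πI² = 2/9
I = (+1)√(2/9/(4π)) = 0.13298076

0.132981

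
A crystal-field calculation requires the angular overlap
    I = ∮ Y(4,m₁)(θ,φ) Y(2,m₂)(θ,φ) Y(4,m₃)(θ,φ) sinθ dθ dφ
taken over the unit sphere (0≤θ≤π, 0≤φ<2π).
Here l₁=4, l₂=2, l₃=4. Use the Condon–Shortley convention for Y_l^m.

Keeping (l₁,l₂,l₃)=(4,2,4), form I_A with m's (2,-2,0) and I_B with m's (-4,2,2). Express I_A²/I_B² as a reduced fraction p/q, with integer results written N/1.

45/14

Shared (l₁,l₂,l₃)=(4,2,4): N and (l;000)² cancel in I_A²/I_B².
A: Δ = 2!·6!·2!/11! = 1/13860; Racah Σ t=0..0: t=0:+1/192 = 1/192; ⇒ 3j(4 2 4; 2 -2 0)² = 3/77, sgn +1
B: Δ = 2!·6!·2!/11! = 1/13860; Racah Σ t=2..2: t=2:+1/2880 = 1/2880; ⇒ 3j(4 2 4; -4 2 2)² = 2/165, sgn +1
I_A²/I_B² = (3/77)/(2/165) = 45/14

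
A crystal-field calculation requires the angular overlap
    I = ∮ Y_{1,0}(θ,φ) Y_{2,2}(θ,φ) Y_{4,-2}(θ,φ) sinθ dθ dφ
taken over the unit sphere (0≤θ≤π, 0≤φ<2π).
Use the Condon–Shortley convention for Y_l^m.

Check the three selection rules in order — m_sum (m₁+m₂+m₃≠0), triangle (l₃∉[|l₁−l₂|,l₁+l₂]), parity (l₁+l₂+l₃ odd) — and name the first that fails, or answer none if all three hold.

m₁+m₂+m₃ = 0 + 2 − 2 = 0  ✓
triangle: |1−2|=1 ≤ l₃=4 ≤ 1+2=3  ✗
parity: l₁+l₂+l₃ = 7 is odd

triangle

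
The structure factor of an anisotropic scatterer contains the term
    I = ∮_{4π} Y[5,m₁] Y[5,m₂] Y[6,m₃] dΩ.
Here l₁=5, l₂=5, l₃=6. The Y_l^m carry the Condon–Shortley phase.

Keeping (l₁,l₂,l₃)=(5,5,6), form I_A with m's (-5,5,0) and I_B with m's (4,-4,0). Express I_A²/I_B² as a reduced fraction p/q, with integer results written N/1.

25/256

l's match ⇒ only the (l;m) 3-j factors differ between A and B.
A: triangle coeff Δ(5,5,6) = 1/28588560; Σ_t [4,4]: t=4:+1/12441600 = 1/12441600; (3j)²=15/9724 [(5 5 6; -5 5 0)], sign=+1
B: triangle coeff Δ(5,5,6) = 1/28588560; Σ_t [0,1]: t=0:+1/345600 t=1:−1/3110400 = 1/388800; (3j)²=192/12155 [(5 5 6; 4 -4 0)], sign=+1
I_A²/I_B² = (15/9724)/(192/12155) = 25/256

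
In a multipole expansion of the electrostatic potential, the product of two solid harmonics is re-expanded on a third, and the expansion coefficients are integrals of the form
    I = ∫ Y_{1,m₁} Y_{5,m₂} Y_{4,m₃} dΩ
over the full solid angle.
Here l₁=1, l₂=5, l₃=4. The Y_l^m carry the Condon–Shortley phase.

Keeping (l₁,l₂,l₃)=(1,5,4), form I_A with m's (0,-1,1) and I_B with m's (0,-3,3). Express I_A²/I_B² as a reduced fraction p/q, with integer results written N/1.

3/2

l's match ⇒ only the (l;m) 3-j factors differ between A and B.
A: triangle coeff Δ(1,5,4) = 1/495; Σ_t [1,1]: t=1:−1/720 = -1/720; (3j)²=8/165 [(1 5 4; 0 -1 1)], sign=+1
B: triangle coeff Δ(1,5,4) = 1/495; Σ_t [1,1]: t=1:−1/5040 = -1/5040; (3j)²=16/495 [(1 5 4; 0 -3 3)], sign=+1
I_A²/I_B² = (8/165)/(16/495) = 3/2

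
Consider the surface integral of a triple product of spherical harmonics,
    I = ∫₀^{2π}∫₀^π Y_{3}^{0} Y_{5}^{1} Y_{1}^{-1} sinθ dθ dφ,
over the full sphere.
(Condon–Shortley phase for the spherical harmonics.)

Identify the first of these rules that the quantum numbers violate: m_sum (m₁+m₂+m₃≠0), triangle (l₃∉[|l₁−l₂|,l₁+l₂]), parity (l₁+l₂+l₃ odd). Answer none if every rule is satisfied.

triangle

m₁+m₂+m₃ = 0 + 1 − 1 = 0  ✓
triangle: |3−5|=2 ≤ l₃=1 ≤ 3+5=8  ✗
parity: l₁+l₂+l₃ = 9 is odd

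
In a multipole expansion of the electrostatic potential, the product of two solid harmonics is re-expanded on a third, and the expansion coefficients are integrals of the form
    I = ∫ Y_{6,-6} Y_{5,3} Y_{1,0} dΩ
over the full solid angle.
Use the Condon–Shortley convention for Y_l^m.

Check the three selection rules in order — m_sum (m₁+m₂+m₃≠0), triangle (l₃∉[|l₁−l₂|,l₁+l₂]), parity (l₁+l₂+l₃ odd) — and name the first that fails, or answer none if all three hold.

m_sum

Σmᵢ = -3  ✗
l₃∈[|l₁−l₂|,l₁+l₂]=[1,11], have l₃=1
Σlᵢ = 12 ⇒ even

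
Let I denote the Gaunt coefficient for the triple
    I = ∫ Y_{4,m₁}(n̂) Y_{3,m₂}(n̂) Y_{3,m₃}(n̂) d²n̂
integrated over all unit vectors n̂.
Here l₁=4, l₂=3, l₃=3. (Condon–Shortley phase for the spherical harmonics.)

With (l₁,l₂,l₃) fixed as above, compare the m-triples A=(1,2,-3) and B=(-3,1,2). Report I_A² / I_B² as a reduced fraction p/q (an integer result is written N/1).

Same 4,3,3: normalisation and zero-m 3j drop out of the ratio.
A: Δ: 4! 4! 2! / 11! → 1/34650; sum: t=3:−1/288 = -1/288; 3j²(4 3 3; 1 2 -3) = Δ·Π!·Σ² = 5/231  (sign -1)
B: Δ: 4! 4! 2! / 11! → 1/34650; sum: t=3:−1/144 t=4:+1/288 = -1/288; 3j²(4 3 3; -3 1 2) = Δ·Π!·Σ² = 1/99  (sign +1)
I_A²/I_B² = (5/231)/(1/99) = 15/7

15/7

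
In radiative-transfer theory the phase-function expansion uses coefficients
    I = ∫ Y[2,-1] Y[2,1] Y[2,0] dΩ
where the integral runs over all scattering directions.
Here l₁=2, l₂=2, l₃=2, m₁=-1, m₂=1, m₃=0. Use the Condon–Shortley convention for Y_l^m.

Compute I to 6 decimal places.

Checks pass: Σm=0; 6 even; l₃=2∈[0,4].
(2·2+1)(2·2+1)(2·2+1) = 125
Δ: 2! 2! 2! / 7! → 1/630
sum: t=0:+1/8 t=1:−1/1 t=2:+1/8 = -3/4
3j²(2 2 2; 0 0 0) = Δ·Π!·Σ² = 2/35  (sign -1)
sum: t=1:−1/4 t=2:+1/2 = 1/4
3j²(2 2 2; -1 1 0) = Δ·Π!·Σ² = 1/70  (sign +1)
combine: 4πI² = 125·2/35·1/70 = 5/49
take √, sign -1: I = -0.09011188

-0.090112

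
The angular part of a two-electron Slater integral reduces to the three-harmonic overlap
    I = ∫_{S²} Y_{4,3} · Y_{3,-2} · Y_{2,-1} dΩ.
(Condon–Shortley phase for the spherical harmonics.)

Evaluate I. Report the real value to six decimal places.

Σlᵢ=9 odd — θ-integrand is odd under cosθ→−cosθ; I=0

0.000000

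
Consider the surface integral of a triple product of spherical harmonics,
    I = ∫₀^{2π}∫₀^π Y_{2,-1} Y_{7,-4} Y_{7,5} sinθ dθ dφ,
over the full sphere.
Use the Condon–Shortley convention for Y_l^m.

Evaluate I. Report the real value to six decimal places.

Rules hold: Σm=0, L=16 even, 5≤7≤9.
N = 5·15·15 = 1125
Δ = 2!·2!·12!/17! = 1/185640
Racah Σ t=0..2: t=0:+1/2419200 t=1:−1/518400 t=2:+1/2419200 = -1/907200
⇒ 3j(2 7 7; 0 0 0)² = 56/3315, sgn +1
Racah Σ t=1..2: t=1:−1/14515200 t=2:+1/79833600 = -1/17740800
⇒ 3j(2 7 7; -1 -4 5)² = 729/30940, sgn -1
4πI² = N·(3j₀)²·(3jₘ)² = 21870/48841
I = -1·√(0.44778/4π) = -0.18876748

-0.188767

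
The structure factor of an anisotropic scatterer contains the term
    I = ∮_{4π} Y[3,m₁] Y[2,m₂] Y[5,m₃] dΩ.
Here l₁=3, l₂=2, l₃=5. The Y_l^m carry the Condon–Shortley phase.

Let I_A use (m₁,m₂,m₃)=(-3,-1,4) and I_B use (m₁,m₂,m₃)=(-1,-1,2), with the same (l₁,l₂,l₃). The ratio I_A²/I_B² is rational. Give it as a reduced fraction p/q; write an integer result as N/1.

4/5

Same 3,2,5: normalisation and zero-m 3j drop out of the ratio.
A: Δ: 0! 6! 4! / 11! → 1/2310; sum: t=0:+1/4320 = 1/4320; 3j²(3 2 5; -3 -1 4) = Δ·Π!·Σ² = 2/55  (sign -1)
B: Δ: 0! 6! 4! / 11! → 1/2310; sum: t=0:+1/288 = 1/288; 3j²(3 2 5; -1 -1 2) = Δ·Π!·Σ² = 1/22  (sign -1)
I_A²/I_B² = (2/55)/(1/22) = 4/5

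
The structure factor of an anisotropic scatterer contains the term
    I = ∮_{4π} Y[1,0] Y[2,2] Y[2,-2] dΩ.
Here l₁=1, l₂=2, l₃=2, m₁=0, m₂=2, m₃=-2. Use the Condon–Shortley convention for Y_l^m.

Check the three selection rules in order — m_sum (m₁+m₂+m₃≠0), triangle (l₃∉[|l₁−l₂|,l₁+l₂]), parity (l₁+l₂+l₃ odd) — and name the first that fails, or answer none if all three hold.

parity

azimuthal sum: 0 + 2 − 2 = 0  ✓
1 ≤ 2 ≤ 3 (triangle on l)  ✓
L = 1 + 2 + 2 = 5 (odd)  ✗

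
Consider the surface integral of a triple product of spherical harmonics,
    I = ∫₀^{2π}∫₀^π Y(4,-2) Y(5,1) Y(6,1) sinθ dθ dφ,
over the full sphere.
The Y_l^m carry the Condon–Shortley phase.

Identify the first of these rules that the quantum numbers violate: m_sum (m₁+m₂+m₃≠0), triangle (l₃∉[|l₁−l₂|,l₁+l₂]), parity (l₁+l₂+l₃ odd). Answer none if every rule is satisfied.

m₁+m₂+m₃ = -2 + 1 + 1 = 0  ✓
triangle: |4−5|=1 ≤ l₃=6 ≤ 4+5=9  ✓
parity: l₁+l₂+l₃ = 15 is odd  ✗

parity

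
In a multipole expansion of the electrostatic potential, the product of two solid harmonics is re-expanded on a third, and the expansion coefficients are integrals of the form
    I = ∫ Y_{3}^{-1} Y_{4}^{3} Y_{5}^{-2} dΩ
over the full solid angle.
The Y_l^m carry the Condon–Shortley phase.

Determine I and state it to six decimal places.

Rules hold: Σm=0, L=12 even, 1≤5≤7.
N = 7·9·11 = 693
Δ = 2!·4!·6!/13! = 1/180180
Racah Σ t=0..2: t=0:+1/576 t=1:−1/144 t=2:+1/576 = -1/288
⇒ 3j(3 4 5; 0 0 0)² = 20/1001, sgn +1
Racah Σ t=1..2: t=1:−1/4320 t=2:+1/960 = 7/8640
⇒ 3j(3 4 5; -1 3 -2)² = 343/12870, sgn -1
4πI² = N·(3j₀)²·(3jₘ)² = 686/1859
I = -1·√(0.369016/4π) = -0.17136315

-0.171363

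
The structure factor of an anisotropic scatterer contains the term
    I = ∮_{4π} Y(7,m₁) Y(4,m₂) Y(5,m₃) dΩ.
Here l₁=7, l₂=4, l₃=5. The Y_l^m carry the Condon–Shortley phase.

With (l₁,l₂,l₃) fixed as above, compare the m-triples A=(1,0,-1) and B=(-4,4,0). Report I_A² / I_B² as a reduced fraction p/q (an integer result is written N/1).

l's match ⇒ only the (l;m) 3-j factors differ between A and B.
A: triangle coeff Δ(7,4,5) = 1/6126120; Σ_t [2,4]: t=2:+1/55296 t=3:−1/25920 t=4:+1/138240 = -11/829440; (3j)²=11/1326 [(7 4 5; 1 0 -1)], sign=-1
B: triangle coeff Δ(7,4,5) = 1/6126120; Σ_t [6,6]: t=6:+1/1036800 = 1/1036800; (3j)²=14/663 [(7 4 5; -4 4 0)], sign=-1
I_A²/I_B² = (11/1326)/(14/663) = 11/28

11/28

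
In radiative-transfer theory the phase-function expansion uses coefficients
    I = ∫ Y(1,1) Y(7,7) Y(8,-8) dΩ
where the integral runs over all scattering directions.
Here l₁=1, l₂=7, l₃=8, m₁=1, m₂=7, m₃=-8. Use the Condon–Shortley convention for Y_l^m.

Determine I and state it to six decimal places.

0.335179

Checks pass: Σm=0; 16 even; l₃=8∈[6,8].
(2·1+1)(2·7+1)(2·8+1) = 765
Δ: 0! 2! 14! / 17! → 1/2040
sum: t=0:+1/25401600 = 1/25401600
3j²(1 7 8; 0 0 0) = Δ·Π!·Σ² = 8/255  (sign +1)
sum: t=0:+1/174356582400 = 1/174356582400
3j²(1 7 8; 1 7 -8) = Δ·Π!·Σ² = 1/17  (sign +1)
combine: 4πI² = 765·8/255·1/17 = 24/17
take √, sign +1: I = 0.33517856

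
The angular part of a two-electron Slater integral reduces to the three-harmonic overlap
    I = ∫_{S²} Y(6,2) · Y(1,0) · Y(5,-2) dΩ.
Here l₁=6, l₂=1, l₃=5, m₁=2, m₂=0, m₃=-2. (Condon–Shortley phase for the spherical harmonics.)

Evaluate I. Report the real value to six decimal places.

m-sum 0 ✓  L=12 even ✓  5≤5≤7 ✓
Π(2lᵢ+1) = 13×3×11 = 429
triangle coeff Δ(6,1,5) = 1/858
Σ_t [1,1]: t=1:−1/14400 = -1/14400
(3j)²=6/143 [(6 1 5; 0 0 0)], sign=+1
Σ_t [1,1]: t=1:−1/30240 = -1/30240
(3j)²=16/429 [(6 1 5; 2 0 -2)], sign=+1
⇒ 4πI² = 96/143
I = (+1)√(96/143/(4π)) = 0.23113338

0.231133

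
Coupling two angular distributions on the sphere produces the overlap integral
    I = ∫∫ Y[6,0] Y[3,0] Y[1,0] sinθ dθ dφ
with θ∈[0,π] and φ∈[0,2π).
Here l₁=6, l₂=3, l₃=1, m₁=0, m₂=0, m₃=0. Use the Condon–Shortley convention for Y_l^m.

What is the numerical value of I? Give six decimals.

triangle: need 3≤l₃≤9, have 1; I=0

0.000000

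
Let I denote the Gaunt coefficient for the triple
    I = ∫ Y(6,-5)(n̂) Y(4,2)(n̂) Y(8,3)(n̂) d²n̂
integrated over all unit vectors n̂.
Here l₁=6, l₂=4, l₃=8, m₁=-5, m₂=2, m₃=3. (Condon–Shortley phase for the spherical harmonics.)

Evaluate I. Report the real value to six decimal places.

Checks pass: Σm=0; 18 even; l₃=8∈[2,10].
(2·6+1)(2·4+1)(2·8+1) = 1989
Δ: 2! 10! 6! / 19! → 1/23279256
sum: t=0:+1/1658880 t=1:−1/518400 t=2:+1/1658880 = -1/1382400
3j²(6 4 8; 0 0 0) = Δ·Π!·Σ² = 504/46189  (sign -1)
sum: t=1:−1/435456000 t=2:+1/34836480 = 23/870912000
3j²(6 4 8; -5 2 3) = Δ·Π!·Σ² = 5819/705432  (sign -1)
combine: 4πI² = 1989·504/46189·5819/705432 = 14283/79781
take √, sign +1: I = 0.11935897

0.119359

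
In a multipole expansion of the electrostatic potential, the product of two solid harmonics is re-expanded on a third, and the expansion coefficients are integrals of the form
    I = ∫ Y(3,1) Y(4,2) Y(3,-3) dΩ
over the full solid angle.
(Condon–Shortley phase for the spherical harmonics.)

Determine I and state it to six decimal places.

-0.188451

Rules hold: Σm=0, L=10 even, 1≤3≤7.
N = 7·9·7 = 441
Δ = 4!·2!·4!/11! = 1/34650
Racah Σ t=1..3: t=1:−1/72 t=2:+1/16 t=3:−1/72 = 5/144
⇒ 3j(3 4 3; 0 0 0)² = 2/77, sgn -1
Racah Σ t=2..2: t=2:+1/192 = 1/192
⇒ 3j(3 4 3; 1 2 -3)² = 3/77, sgn +1
4πI² = N·(3j₀)²·(3jₘ)² = 54/121
I = -1·√(0.446281/4π) = -0.18845135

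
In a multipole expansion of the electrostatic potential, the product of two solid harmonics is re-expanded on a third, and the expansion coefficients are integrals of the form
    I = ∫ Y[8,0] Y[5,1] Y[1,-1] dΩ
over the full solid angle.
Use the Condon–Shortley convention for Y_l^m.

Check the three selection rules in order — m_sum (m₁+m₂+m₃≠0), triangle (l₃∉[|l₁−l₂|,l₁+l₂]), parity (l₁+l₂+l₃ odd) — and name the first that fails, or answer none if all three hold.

azimuthal sum: 0 + 1 − 1 = 0  ✓
3 ≤ 1 ≤ 13 (triangle on l)  ✗
L = 8 + 5 + 1 = 14 (even)

triangle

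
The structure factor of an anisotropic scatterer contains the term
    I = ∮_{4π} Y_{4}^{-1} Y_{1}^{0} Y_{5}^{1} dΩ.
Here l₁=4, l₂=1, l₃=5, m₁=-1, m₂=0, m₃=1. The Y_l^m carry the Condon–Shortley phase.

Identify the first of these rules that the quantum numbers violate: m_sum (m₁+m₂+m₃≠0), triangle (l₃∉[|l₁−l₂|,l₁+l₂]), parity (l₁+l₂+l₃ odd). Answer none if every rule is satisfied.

none

m₁+m₂+m₃ = -1 + 0 + 1 = 0  ✓
triangle: |4−1|=3 ≤ l₃=5 ≤ 4+1=5  ✓
parity: l₁+l₂+l₃ = 10 is even  ✓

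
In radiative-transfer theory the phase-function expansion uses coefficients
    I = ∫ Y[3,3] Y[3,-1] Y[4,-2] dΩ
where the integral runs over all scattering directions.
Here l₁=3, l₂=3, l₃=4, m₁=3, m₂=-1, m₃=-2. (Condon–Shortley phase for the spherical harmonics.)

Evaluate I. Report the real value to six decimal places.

-0.188451

m-sum 0 ✓  L=10 even ✓  0≤4≤6 ✓
Π(2lᵢ+1) = 7×7×9 = 441
triangle coeff Δ(3,3,4) = 1/34650
Σ_t [0,2]: t=0:+1/72 t=1:−1/16 t=2:+1/72 = -5/144
(3j)²=2/77 [(3 3 4; 0 0 0)], sign=-1
Σ_t [0,0]: t=0:+1/192 = 1/192
(3j)²=3/77 [(3 3 4; 3 -1 -2)], sign=+1
⇒ 4πI² = 54/121
I = (-1)√(54/121/(4π)) = -0.18845135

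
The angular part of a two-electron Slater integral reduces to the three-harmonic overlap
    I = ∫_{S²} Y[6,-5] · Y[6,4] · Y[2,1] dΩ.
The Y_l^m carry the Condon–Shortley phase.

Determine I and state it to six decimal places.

m-sum 0 ✓  L=14 even ✓  0≤2≤12 ✓
Π(2lᵢ+1) = 13×13×5 = 845
triangle coeff Δ(6,6,2) = 1/90090
Σ_t [4,6]: t=4:+1/69120 t=5:−1/14400 t=6:+1/69120 = -7/172800
(3j)²=14/715 [(6 6 2; 0 0 0)], sign=-1
Σ_t [9,10]: t=9:−1/725760 t=10:+1/7257600 = -1/806400
(3j)²=27/910 [(6 6 2; -5 4 1)], sign=+1
⇒ 4πI² = 27/55
I = (-1)√(27/55/(4π)) = -0.19764945

-0.197649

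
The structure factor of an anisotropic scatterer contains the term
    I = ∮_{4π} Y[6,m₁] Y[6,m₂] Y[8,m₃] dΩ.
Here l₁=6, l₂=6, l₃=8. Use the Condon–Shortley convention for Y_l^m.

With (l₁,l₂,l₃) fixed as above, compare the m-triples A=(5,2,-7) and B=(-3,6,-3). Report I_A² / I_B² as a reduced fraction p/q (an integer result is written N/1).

Same 6,6,8: normalisation and zero-m 3j drop out of the ratio.
A: Δ: 4! 8! 8! / 21! → 1/1309458150; sum: t=0:+1/4877107200 t=1:−1/1219276800 = -1/1625702400; 3j²(6 6 8; 5 2 -7) = Δ·Π!·Σ² = 33/2261  (sign +1)
B: Δ: 4! 8! 8! / 21! → 1/1309458150; sum: t=4:+1/696729600 = 1/696729600; 3j²(6 6 8; -3 6 -3) = Δ·Π!·Σ² = 33/4199  (sign -1)
I_A²/I_B² = (33/2261)/(33/4199) = 13/7

13/7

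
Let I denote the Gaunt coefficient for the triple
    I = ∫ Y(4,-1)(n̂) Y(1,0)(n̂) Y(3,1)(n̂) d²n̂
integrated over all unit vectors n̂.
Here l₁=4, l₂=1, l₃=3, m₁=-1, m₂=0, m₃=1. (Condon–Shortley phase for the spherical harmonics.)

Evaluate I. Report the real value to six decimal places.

-0.238414

m-sum 0 ✓  L=8 even ✓  3≤3≤5 ✓
Π(2lᵢ+1) = 9×3×7 = 189
triangle coeff Δ(4,1,3) = 1/252
Σ_t [1,1]: t=1:−1/36 = -1/36
(3j)²=4/63 [(4 1 3; 0 0 0)], sign=+1
Σ_t [1,1]: t=1:−1/48 = -1/48
(3j)²=5/84 [(4 1 3; -1 0 1)], sign=-1
⇒ 4πI² = 5/7
I = (-1)√(5/7/(4π)) = -0.23841361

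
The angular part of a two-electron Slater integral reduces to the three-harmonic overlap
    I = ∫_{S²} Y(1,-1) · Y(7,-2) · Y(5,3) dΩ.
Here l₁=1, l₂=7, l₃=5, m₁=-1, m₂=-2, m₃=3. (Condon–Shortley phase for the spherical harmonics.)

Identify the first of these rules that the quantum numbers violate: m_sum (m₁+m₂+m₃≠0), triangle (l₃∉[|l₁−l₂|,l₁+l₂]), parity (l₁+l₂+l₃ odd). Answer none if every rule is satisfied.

Σmᵢ = 0  ✓
l₃∈[|l₁−l₂|,l₁+l₂]=[6,8], have l₃=5  ✗
Σlᵢ = 13 ⇒ odd

triangle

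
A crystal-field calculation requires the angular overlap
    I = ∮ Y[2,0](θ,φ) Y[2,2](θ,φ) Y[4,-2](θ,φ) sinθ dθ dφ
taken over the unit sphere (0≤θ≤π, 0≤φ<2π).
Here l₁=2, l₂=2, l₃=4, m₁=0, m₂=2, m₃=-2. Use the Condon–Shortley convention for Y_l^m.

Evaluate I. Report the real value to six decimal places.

m-sum 0 ✓  L=8 even ✓  0≤4≤4 ✓
Π(2lᵢ+1) = 5×5×9 = 225
triangle coeff Δ(2,2,4) = 1/630
Σ_t [0,0]: t=0:+1/16 = 1/16
(3j)²=2/35 [(2 2 4; 0 0 0)], sign=+1
Σ_t [0,0]: t=0:+1/96 = 1/96
(3j)²=1/42 [(2 2 4; 0 2 -2)], sign=+1
⇒ 4πI² = 15/49
I = (+1)√(15/49/(4π)) = 0.15607835

0.156078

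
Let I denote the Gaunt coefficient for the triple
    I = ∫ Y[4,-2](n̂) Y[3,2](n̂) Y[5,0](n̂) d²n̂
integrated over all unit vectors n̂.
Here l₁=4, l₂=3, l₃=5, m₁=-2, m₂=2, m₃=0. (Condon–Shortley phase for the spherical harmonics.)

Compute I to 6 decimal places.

Rules hold: Σm=0, L=12 even, 1≤5≤7.
N = 9·7·11 = 693
Δ = 2!·6!·4!/13! = 1/180180
Racah Σ t=0..2: t=0:+1/576 t=1:−1/144 t=2:+1/576 = -1/288
⇒ 3j(4 3 5; 0 0 0)² = 20/1001, sgn +1
Racah Σ t=1..2: t=1:−1/2880 t=2:+1/576 = 1/720
⇒ 3j(4 3 5; -2 2 0)² = 80/3003, sgn -1
4πI² = N·(3j₀)²·(3jₘ)² = 4800/13013
I = -1·√(0.368862/4π) = -0.17132746

-0.171327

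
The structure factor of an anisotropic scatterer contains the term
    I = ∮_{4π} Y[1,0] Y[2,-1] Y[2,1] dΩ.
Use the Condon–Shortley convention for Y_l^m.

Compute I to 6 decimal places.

0.000000

Σlᵢ=5 odd — θ-integrand is odd under cosθ→−cosθ; I=0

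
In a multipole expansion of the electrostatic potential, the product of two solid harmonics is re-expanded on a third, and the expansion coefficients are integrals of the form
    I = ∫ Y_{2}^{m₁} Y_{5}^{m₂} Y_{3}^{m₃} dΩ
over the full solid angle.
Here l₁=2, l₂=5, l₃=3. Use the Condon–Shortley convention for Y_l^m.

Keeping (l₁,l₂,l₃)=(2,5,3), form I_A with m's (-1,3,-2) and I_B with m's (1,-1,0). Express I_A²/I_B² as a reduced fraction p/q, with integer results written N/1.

Same 2,5,3: normalisation and zero-m 3j drop out of the ratio.
A: Δ: 4! 0! 6! / 11! → 1/2310; sum: t=3:−1/720 = -1/720; 3j²(2 5 3; -1 3 -2) = Δ·Π!·Σ² = 8/165  (sign +1)
B: Δ: 4! 0! 6! / 11! → 1/2310; sum: t=1:−1/216 = -1/216; 3j²(2 5 3; 1 -1 0) = Δ·Π!·Σ² = 8/231  (sign +1)
I_A²/I_B² = (8/165)/(8/231) = 7/5

7/5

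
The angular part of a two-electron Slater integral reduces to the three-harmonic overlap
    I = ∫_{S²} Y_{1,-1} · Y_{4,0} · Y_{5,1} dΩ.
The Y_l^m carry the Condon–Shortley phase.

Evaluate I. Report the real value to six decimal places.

Checks pass: Σm=0; 10 even; l₃=5∈[3,5].
(2·1+1)(2·4+1)(2·5+1) = 297
Δ: 0! 2! 8! / 11! → 1/495
sum: t=0:+1/576 = 1/576
3j²(1 4 5; 0 0 0) = Δ·Π!·Σ² = 5/99  (sign -1)
sum: t=0:+1/1152 = 1/1152
3j²(1 4 5; -1 0 1) = Δ·Π!·Σ² = 1/33  (sign +1)
combine: 4πI² = 297·5/99·1/33 = 5/11
take √, sign -1: I = -0.19018827

-0.190188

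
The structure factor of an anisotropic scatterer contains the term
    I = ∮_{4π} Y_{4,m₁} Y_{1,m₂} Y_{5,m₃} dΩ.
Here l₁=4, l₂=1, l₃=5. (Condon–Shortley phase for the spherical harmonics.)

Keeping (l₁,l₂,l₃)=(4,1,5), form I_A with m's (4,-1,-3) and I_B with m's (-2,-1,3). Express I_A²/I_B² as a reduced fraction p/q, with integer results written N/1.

l's match ⇒ only the (l;m) 3-j factors differ between A and B.
A: triangle coeff Δ(4,1,5) = 1/495; Σ_t [0,0]: t=0:+1/80640 = 1/80640; (3j)²=1/495 [(4 1 5; 4 -1 -3)], sign=+1
B: triangle coeff Δ(4,1,5) = 1/495; Σ_t [0,0]: t=0:+1/2880 = 1/2880; (3j)²=28/495 [(4 1 5; -2 -1 3)], sign=+1
I_A²/I_B² = (1/495)/(28/495) = 1/28

1/28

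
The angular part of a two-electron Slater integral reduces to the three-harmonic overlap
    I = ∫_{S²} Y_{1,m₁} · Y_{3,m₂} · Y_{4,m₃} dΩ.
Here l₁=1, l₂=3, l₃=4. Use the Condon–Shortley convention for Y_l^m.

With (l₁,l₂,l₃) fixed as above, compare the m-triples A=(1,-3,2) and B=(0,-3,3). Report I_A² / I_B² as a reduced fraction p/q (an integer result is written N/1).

1/7

Same 1,3,4: normalisation and zero-m 3j drop out of the ratio.
A: Δ: 0! 2! 6! / 9! → 1/252; sum: t=0:+1/1440 = 1/1440; 3j²(1 3 4; 1 -3 2) = Δ·Π!·Σ² = 1/252  (sign +1)
B: Δ: 0! 2! 6! / 9! → 1/252; sum: t=0:+1/720 = 1/720; 3j²(1 3 4; 0 -3 3) = Δ·Π!·Σ² = 1/36  (sign -1)
I_A²/I_B² = (1/252)/(1/36) = 1/7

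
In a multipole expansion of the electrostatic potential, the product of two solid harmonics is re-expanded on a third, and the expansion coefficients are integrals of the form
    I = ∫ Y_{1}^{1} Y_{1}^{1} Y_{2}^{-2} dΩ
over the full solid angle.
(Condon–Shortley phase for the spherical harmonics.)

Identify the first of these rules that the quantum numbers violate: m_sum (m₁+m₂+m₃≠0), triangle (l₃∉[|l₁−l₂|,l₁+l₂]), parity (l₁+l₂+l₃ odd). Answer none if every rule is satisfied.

none

azimuthal sum: 1 + 1 − 2 = 0  ✓
0 ≤ 2 ≤ 2 (triangle on l)  ✓
L = 1 + 1 + 2 = 4 (even)  ✓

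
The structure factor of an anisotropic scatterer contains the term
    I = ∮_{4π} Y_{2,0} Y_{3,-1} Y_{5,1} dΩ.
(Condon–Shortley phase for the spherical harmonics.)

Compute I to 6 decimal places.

-0.227318

Checks pass: Σm=0; 10 even; l₃=5∈[1,5].
(2·2+1)(2·3+1)(2·5+1) = 385
Δ: 0! 4! 6! / 11! → 1/2310
sum: t=0:+1/144 = 1/144
3j²(2 3 5; 0 0 0) = Δ·Π!·Σ² = 10/231  (sign -1)
sum: t=0:+1/192 = 1/192
3j²(2 3 5; 0 -1 1) = Δ·Π!·Σ² = 3/77  (sign +1)
combine: 4πI² = 385·10/231·3/77 = 50/77
take √, sign -1: I = -0.22731846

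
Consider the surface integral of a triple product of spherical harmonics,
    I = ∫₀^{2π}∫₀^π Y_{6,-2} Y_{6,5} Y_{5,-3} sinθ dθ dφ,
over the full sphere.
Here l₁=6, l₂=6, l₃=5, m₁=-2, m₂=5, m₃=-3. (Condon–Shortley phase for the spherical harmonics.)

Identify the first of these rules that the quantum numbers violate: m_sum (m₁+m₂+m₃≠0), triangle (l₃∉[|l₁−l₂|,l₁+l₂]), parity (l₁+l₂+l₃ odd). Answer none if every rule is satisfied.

parity

Σmᵢ = 0  ✓
l₃∈[|l₁−l₂|,l₁+l₂]=[0,12], have l₃=5  ✓
Σlᵢ = 17 ⇒ odd  ✗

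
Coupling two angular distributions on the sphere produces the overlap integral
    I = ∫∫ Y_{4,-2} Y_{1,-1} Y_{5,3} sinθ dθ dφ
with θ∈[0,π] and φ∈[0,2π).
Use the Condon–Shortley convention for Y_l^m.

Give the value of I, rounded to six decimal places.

m-sum 0 ✓  L=10 even ✓  3≤5≤5 ✓
Π(2lᵢ+1) = 9×3×11 = 297
triangle coeff Δ(4,1,5) = 1/495
Σ_t [0,0]: t=0:+1/576 = 1/576
(3j)²=5/99 [(4 1 5; 0 0 0)], sign=-1
Σ_t [0,0]: t=0:+1/2880 = 1/2880
(3j)²=28/495 [(4 1 5; -2 -1 3)], sign=+1
⇒ 4πI² = 28/33
I = (-1)√(28/33/(4π)) = -0.25984664

-0.259847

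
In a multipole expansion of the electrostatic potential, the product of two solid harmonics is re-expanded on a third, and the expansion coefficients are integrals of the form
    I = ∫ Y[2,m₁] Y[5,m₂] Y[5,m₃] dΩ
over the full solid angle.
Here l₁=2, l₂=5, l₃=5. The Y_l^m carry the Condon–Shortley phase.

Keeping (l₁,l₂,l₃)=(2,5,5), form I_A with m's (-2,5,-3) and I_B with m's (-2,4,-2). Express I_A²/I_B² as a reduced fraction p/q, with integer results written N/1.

l's match ⇒ only the (l;m) 3-j factors differ between A and B.
A: triangle coeff Δ(2,5,5) = 1/38610; Σ_t [2,2]: t=2:+1/161280 = 1/161280; (3j)²=1/143 [(2 5 5; -2 5 -3)], sign=+1
B: triangle coeff Δ(2,5,5) = 1/38610; Σ_t [2,2]: t=2:+1/20160 = 1/20160; (3j)²=12/715 [(2 5 5; -2 4 -2)], sign=-1
I_A²/I_B² = (1/143)/(12/715) = 5/12

5/12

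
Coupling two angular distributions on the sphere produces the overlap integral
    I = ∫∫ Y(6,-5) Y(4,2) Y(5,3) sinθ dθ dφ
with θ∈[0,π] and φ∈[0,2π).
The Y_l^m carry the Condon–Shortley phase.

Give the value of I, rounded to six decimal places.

l₁+l₂+l₃=15 is odd: 3j(l;000)=0 ⇒ I=0

0.000000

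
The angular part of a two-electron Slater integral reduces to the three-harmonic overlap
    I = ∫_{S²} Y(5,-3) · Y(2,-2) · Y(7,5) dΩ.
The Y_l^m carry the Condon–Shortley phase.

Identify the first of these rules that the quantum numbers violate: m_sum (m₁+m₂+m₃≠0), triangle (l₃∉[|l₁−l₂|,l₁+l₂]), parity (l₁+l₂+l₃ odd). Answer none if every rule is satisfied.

Σmᵢ = 0  ✓
l₃∈[|l₁−l₂|,l₁+l₂]=[3,7], have l₃=7  ✓
Σlᵢ = 14 ⇒ even  ✓

none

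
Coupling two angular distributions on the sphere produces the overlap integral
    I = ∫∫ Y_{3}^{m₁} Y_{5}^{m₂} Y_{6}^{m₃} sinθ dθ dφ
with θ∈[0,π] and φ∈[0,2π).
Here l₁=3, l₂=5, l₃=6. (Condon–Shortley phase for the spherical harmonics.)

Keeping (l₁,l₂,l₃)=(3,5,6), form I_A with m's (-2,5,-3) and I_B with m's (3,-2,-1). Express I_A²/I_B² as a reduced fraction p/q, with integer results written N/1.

l's match ⇒ only the (l;m) 3-j factors differ between A and B.
A: triangle coeff Δ(3,5,6) = 1/675675; Σ_t [2,2]: t=2:+1/483840 = 1/483840; (3j)²=6/1001 [(3 5 6; -2 5 -3)], sign=-1
B: triangle coeff Δ(3,5,6) = 1/675675; Σ_t [0,0]: t=0:+1/34560 = 1/34560; (3j)²=7/429 [(3 5 6; 3 -2 -1)], sign=-1
I_A²/I_B² = (6/1001)/(7/429) = 18/49

18/49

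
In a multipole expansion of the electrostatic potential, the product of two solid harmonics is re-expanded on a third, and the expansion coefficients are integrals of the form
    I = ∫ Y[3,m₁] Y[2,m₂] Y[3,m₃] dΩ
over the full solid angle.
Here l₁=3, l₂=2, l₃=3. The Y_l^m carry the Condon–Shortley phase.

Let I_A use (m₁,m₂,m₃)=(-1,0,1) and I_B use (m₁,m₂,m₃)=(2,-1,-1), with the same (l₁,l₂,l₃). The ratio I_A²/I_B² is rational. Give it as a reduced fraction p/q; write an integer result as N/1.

3/5

Same 3,2,3: normalisation and zero-m 3j drop out of the ratio.
A: Δ: 2! 4! 2! / 9! → 1/3780; sum: t=0:+1/96 t=1:−1/6 t=2:+1/16 = -3/32; 3j²(3 2 3; -1 0 1) = Δ·Π!·Σ² = 3/140  (sign -1)
B: Δ: 2! 4! 2! / 9! → 1/3780; sum: t=0:+1/12 t=1:−1/48 = 1/16; 3j²(3 2 3; 2 -1 -1) = Δ·Π!·Σ² = 1/28  (sign +1)
I_A²/I_B² = (3/140)/(1/28) = 3/5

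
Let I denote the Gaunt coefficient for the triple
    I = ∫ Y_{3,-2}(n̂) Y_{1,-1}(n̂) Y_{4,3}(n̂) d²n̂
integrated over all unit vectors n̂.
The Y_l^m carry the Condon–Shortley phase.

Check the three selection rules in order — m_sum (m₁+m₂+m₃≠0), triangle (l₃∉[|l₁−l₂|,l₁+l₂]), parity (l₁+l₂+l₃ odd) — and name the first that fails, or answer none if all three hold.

none

m₁+m₂+m₃ = -2 − 1 + 3 = 0  ✓
triangle: |3−1|=2 ≤ l₃=4 ≤ 3+1=4  ✓
parity: l₁+l₂+l₃ = 8 is even  ✓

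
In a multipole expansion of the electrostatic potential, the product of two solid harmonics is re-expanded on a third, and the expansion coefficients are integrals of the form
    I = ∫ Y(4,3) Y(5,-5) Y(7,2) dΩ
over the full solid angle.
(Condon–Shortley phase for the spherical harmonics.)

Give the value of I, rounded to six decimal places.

-0.045821

m-sum 0 ✓  L=16 even ✓  1≤7≤9 ✓
Π(2lᵢ+1) = 9×11×15 = 1485
triangle coeff Δ(4,5,7) = 1/6126120
Σ_t [0,2]: t=0:+1/69120 t=1:−1/20736 t=2:+1/69120 = -1/51840
(3j)²=280/21879 [(4 5 7; 0 0 0)], sign=+1
Σ_t [0,0]: t=0:+1/9676800 = 1/9676800
(3j)²=27/19448 [(4 5 7; 3 -5 2)], sign=-1
⇒ 4πI² = 14175/537251
I = (-1)√(14175/537251/(4π)) = -0.04582136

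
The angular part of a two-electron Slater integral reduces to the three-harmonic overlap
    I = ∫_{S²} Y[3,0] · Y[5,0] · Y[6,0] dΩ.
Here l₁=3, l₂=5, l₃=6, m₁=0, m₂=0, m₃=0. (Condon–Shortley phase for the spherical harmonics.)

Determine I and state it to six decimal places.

0.145631

Checks pass: Σm=0; 14 even; l₃=6∈[2,8].
(2·3+1)(2·5+1)(2·6+1) = 1001
Δ: 2! 4! 8! / 15! → 1/675675
sum: t=0:+1/8640 t=1:−1/2304 t=2:+1/8640 = -7/34560
3j²(3 5 6; 0 0 0) = Δ·Π!·Σ² = 7/429  (sign -1)
(m-triple is (0,0,0) — same symbol as above.)
combine: 4πI² = 1001·7/429·7/429 = 343/1287
take √, sign +1: I = 0.14563067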